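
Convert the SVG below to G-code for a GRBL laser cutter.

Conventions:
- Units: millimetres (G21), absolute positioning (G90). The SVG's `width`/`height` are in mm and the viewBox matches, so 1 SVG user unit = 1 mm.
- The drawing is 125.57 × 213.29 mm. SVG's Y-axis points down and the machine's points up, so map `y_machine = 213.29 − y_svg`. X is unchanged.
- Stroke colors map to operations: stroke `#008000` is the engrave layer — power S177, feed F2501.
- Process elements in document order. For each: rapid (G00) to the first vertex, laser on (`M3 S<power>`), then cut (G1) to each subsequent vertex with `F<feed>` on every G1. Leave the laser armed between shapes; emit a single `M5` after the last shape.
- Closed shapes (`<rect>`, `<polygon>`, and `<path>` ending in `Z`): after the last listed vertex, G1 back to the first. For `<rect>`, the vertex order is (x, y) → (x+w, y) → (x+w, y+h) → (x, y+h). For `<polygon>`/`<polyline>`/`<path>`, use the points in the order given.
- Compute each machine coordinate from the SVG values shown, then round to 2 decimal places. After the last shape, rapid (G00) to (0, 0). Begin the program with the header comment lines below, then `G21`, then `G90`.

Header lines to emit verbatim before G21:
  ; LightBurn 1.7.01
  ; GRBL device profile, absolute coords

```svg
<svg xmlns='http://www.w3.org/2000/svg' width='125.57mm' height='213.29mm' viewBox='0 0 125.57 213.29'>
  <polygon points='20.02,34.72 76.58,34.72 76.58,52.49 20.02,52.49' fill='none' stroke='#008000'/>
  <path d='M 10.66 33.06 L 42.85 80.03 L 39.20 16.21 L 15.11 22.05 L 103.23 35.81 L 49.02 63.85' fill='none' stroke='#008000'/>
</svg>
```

1 u = 1 mm; y_m = 213.29 − y.

[1] `<polygon>` rectangle, #008000→engrave S177 F2501: (20.02,178.57) → (76.58,178.57) → (76.58,160.80) → (20.02,160.80) → (20.02,178.57) (closed)

[2] `<path>` open polyline, #008000→engrave S177 F2501: (10.66,180.23) → (42.85,133.26) → (39.20,197.08) → (15.11,191.24) → (103.23,177.48) → (49.02,149.44)

; LightBurn 1.7.01
; GRBL device profile, absolute coords
G21
G90
G00 X20.02 Y178.57
M3 S177
G1 X76.58 Y178.57 F2501
G1 X76.58 Y160.80 F2501
G1 X20.02 Y160.80 F2501
G1 X20.02 Y178.57 F2501
G00 X10.66 Y180.23
M3 S177
G1 X42.85 Y133.26 F2501
G1 X39.20 Y197.08 F2501
G1 X15.11 Y191.24 F2501
G1 X103.23 Y177.48 F2501
G1 X49.02 Y149.44 F2501
M5
G00 X0.00 Y0.00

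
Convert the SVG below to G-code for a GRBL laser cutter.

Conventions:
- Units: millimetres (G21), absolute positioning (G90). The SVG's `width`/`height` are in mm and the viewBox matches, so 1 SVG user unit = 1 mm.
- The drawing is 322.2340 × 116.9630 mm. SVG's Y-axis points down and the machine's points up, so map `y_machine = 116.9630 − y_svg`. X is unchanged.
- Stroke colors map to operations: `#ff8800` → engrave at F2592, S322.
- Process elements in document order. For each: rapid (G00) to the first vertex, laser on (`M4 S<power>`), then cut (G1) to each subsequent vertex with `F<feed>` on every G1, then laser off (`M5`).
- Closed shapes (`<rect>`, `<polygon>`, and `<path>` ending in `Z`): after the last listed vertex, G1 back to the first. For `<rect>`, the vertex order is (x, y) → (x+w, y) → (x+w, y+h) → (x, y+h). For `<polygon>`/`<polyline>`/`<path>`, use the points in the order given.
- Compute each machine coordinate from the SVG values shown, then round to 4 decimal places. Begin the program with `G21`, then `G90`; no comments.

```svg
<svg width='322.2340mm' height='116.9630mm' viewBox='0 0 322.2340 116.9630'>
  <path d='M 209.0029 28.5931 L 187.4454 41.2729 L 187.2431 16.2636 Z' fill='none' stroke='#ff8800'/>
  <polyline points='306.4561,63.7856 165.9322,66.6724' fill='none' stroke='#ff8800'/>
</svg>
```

Since the viewBox matches the mm dimensions, user units are millimetres directly. The only transform is the Y-flip y_m = 116.9630 − y_svg.

Shape 1 is a regular polygon drawn with `<path>`. Its stroke #ff8800 means engrave at S322, F2592. After flipping Y the toolpath is (209.0029,88.3699) → (187.4454,75.6901) → (187.2431,100.6994) → (209.0029,88.3699), returning to the start.

Shape 2 is a line segment drawn with `<polyline>`. Its stroke #ff8800 means engrave at S322, F2592. After flipping Y the toolpath is (306.4561,53.1774) → (165.9322,50.2906).

G21
G90
G00 X209.0029 Y88.3699
M4 S322
G1 X187.4454 Y75.6901 F2592
G1 X187.2431 Y100.6994 F2592
G1 X209.0029 Y88.3699 F2592
M5
G00 X306.4561 Y53.1774
M4 S322
G1 X165.9322 Y50.2906 F2592
M5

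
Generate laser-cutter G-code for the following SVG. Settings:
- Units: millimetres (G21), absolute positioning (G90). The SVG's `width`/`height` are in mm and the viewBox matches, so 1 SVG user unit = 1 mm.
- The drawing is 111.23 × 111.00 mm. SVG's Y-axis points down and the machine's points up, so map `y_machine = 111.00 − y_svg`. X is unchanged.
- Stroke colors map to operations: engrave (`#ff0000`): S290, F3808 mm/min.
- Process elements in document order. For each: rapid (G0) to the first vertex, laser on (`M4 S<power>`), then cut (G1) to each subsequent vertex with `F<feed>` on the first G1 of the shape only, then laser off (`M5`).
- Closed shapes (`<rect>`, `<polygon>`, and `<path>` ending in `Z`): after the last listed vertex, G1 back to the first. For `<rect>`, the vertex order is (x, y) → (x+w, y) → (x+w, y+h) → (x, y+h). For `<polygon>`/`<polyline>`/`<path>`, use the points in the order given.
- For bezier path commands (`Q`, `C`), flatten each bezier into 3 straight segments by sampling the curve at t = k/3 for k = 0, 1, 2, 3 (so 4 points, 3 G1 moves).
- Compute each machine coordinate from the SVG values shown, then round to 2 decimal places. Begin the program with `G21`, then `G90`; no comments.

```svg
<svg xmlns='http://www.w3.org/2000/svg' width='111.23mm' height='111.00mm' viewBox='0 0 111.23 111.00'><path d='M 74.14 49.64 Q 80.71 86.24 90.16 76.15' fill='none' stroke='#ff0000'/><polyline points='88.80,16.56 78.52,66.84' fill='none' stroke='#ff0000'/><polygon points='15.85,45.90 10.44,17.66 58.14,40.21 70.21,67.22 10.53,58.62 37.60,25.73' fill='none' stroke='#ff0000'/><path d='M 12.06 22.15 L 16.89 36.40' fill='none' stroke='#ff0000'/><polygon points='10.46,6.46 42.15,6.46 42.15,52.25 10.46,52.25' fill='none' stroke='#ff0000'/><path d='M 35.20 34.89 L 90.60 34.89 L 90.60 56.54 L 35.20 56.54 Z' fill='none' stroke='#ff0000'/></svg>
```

G21
G90
G0 X74.14 Y61.36
M4 S290
G1 X78.84 Y42.15 F3808
G1 X84.18 Y33.31
G1 X90.16 Y34.85
M5
G0 X88.80 Y94.44
M4 S290
G1 X78.52 Y44.16 F3808
M5
G0 X15.85 Y65.10
M4 S290
G1 X10.44 Y93.34 F3808
G1 X58.14 Y70.79
G1 X70.21 Y43.78
G1 X10.53 Y52.38
G1 X37.60 Y85.27
G1 X15.85 Y65.10
M5
G0 X12.06 Y88.85
M4 S290
G1 X16.89 Y74.60 F3808
M5
G0 X10.46 Y104.54
M4 S290
G1 X42.15 Y104.54 F3808
G1 X42.15 Y58.75
G1 X10.46 Y58.75
G1 X10.46 Y104.54
M5
G0 X35.20 Y76.11
M4 S290
G1 X90.60 Y76.11 F3808
G1 X90.60 Y54.46
G1 X35.20 Y54.46
G1 X35.20 Y76.11
M5

Since the viewBox matches the mm dimensions, user units are millimetres directly. The only transform is the Y-flip y_m = 111.00 − y_svg.

Shape 1 is a quadratic bezier drawn with `<path>`. Its stroke #ff0000 means engrave at S290, F3808. After flipping Y the toolpath is (74.14,61.36) → (78.84,42.15) → (84.18,33.31) → (90.16,34.85).

Shape 2 is a line segment drawn with `<polyline>`. Its stroke #ff0000 means engrave at S290, F3808. After flipping Y the toolpath is (88.80,94.44) → (78.52,44.16).

Shape 3 is a closed polygon drawn with `<polygon>`. Its stroke #ff0000 means engrave at S290, F3808. After flipping Y the toolpath is (15.85,65.10) → (10.44,93.34) → (58.14,70.79) → (70.21,43.78) → (10.53,52.38) → (37.60,85.27) → (15.85,65.10), returning to the start.

Shape 4 is a line segment drawn with `<path>`. Its stroke #ff0000 means engrave at S290, F3808. After flipping Y the toolpath is (12.06,88.85) → (16.89,74.60).

Shape 5 is a rectangle drawn with `<polygon>`. Its stroke #ff0000 means engrave at S290, F3808. After flipping Y the toolpath is (10.46,104.54) → (42.15,104.54) → (42.15,58.75) → (10.46,58.75) → (10.46,104.54), returning to the start.

Shape 6 is a rectangle drawn with `<path>`. Its stroke #ff0000 means engrave at S290, F3808. After flipping Y the toolpath is (35.20,76.11) → (90.60,76.11) → (90.60,54.46) → (35.20,54.46) → (35.20,76.11), returning to the start.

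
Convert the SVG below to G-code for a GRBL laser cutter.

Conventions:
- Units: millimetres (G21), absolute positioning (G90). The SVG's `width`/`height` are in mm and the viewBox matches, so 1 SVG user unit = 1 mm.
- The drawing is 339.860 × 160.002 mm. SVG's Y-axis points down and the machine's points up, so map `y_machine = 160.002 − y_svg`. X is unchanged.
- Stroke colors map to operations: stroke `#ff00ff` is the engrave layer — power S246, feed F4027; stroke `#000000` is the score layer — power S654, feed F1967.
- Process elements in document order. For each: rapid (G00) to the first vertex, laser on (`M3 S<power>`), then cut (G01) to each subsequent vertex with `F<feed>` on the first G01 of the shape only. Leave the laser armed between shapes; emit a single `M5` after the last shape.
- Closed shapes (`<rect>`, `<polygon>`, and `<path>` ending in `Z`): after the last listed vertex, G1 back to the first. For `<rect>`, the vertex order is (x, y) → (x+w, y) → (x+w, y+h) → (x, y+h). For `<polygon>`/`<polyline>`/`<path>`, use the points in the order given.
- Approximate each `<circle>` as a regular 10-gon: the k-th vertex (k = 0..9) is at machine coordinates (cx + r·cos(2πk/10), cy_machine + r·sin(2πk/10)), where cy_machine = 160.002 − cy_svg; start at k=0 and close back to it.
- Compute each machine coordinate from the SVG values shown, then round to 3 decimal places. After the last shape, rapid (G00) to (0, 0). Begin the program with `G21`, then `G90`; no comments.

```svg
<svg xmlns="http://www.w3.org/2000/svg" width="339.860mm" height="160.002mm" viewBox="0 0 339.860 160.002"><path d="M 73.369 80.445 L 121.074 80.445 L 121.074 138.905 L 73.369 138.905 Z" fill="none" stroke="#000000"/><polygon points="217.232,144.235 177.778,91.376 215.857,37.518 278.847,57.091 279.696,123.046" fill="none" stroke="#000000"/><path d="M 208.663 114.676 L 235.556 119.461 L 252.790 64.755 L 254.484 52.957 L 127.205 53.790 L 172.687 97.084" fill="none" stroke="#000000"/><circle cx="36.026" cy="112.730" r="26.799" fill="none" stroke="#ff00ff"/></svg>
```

G21
G90
G00 X73.369 Y79.557
M3 S654
G01 X121.074 Y79.557 F1967
G01 X121.074 Y21.097
G01 X73.369 Y21.097
G01 X73.369 Y79.557
G00 X217.232 Y15.767
M3 S654
G01 X177.778 Y68.626 F1967
G01 X215.857 Y122.484
G01 X278.847 Y102.911
G01 X279.696 Y36.956
G01 X217.232 Y15.767
G00 X208.663 Y45.326
M3 S654
G01 X235.556 Y40.541 F1967
G01 X252.790 Y95.247
G01 X254.484 Y107.045
G01 X127.205 Y106.212
G01 X172.687 Y62.918
G00 X62.825 Y47.272
M3 S246
G01 X57.707 Y63.024 F4027
G01 X44.307 Y72.759
G01 X27.745 Y72.759
G01 X14.345 Y63.024
G01 X9.227 Y47.272
G01 X14.345 Y31.520
G01 X27.745 Y21.785
G01 X44.307 Y21.785
G01 X57.707 Y31.520
G01 X62.825 Y47.272
M5
G00 X0.000 Y0.000

viewBox `0 0 339.860 160.002` with mm width/height → 1 unit = 1 mm. Flip: y_m = 160.002 − y_svg.

**Shape 1** — `<path>` rectangle, stroke `#000000` → score (S654, F1967). Machine vertices: (73.369,79.557) → (121.074,79.557) → (121.074,21.097) → (73.369,21.097) → (73.369,79.557). Closed: final G1 returns to the first vertex.

**Shape 2** — `<polygon>` regular polygon, stroke `#000000` → score (S654, F1967). Machine vertices: (217.232,15.767) → (177.778,68.626) → (215.857,122.484) → (278.847,102.911) → (279.696,36.956) → (217.232,15.767). Closed: final G1 returns to the first vertex.

**Shape 3** — `<path>` open polyline, stroke `#000000` → score (S654, F1967). Machine vertices: (208.663,45.326) → (235.556,40.541) → (252.790,95.247) → (254.484,107.045) → (127.205,106.212) → (172.687,62.918). Open path.

**Shape 4** — `<circle>` circle, stroke `#ff00ff` → engrave (S246, F4027). Machine vertices: (62.825,47.272) → (57.707,63.024) → (44.307,72.759) → (27.745,72.759) → (14.345,63.024) → (9.227,47.272) → (14.345,31.520) → (27.745,21.785) → (44.307,21.785) → (57.707,31.520) → (62.825,47.272). Closed: final G1 returns to the first vertex.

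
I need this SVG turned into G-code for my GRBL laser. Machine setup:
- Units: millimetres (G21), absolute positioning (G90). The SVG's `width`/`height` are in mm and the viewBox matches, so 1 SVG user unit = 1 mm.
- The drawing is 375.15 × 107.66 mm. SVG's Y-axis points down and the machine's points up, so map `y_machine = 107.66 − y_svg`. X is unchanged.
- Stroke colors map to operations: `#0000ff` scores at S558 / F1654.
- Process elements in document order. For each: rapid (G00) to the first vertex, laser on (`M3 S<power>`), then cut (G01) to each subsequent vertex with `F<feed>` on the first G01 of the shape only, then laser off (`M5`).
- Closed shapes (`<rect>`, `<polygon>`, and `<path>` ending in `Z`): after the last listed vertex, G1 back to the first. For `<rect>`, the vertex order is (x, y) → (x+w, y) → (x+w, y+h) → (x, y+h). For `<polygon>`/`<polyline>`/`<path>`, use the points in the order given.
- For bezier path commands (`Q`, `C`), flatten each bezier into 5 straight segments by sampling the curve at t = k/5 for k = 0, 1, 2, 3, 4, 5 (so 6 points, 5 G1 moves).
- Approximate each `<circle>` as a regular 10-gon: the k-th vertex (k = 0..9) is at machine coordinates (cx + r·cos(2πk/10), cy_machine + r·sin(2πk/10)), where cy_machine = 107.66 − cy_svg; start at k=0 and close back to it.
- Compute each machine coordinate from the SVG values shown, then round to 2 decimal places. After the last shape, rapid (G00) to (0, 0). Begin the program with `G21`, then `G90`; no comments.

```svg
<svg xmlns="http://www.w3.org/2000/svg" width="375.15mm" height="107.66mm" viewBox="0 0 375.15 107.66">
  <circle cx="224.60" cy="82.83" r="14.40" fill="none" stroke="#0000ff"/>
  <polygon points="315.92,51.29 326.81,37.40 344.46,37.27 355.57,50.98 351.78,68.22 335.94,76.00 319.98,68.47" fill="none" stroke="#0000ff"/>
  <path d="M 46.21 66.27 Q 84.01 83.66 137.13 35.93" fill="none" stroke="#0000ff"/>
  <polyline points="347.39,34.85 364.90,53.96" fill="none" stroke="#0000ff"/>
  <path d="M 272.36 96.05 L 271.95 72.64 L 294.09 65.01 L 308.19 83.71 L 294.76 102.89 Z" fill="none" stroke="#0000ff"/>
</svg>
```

G21
G90
G00 X239.00 Y24.83
M3 S558
G01 X236.25 Y33.29 F1654
G01 X229.05 Y38.53
G01 X220.15 Y38.53
G01 X212.95 Y33.29
G01 X210.20 Y24.83
G01 X212.95 Y16.37
G01 X220.15 Y11.13
G01 X229.05 Y11.13
G01 X236.25 Y16.37
G01 X239.00 Y24.83
M5
G00 X315.92 Y56.37
M3 S558
G01 X326.81 Y70.26 F1654
G01 X344.46 Y70.39
G01 X355.57 Y56.68
G01 X351.78 Y39.44
G01 X335.94 Y31.66
G01 X319.98 Y39.19
G01 X315.92 Y56.37
M5
G00 X46.21 Y41.39
M3 S558
G01 X61.94 Y37.04 F1654
G01 X78.90 Y37.90
G01 X97.09 Y43.97
G01 X116.49 Y55.24
G01 X137.13 Y71.73
M5
G00 X347.39 Y72.81
M3 S558
G01 X364.90 Y53.70 F1654
M5
G00 X272.36 Y11.61
M3 S558
G01 X271.95 Y35.02 F1654
G01 X294.09 Y42.65
G01 X308.19 Y23.95
G01 X294.76 Y4.77
G01 X272.36 Y11.61
M5
G00 X0.00 Y0.00

1 u = 1 mm; y_m = 107.66 − y.

[1] `<circle>` circle, #0000ff→score S558 F1654: (239.00,24.83) → (236.25,33.29) → (229.05,38.53) → (220.15,38.53) → (212.95,33.29) → (210.20,24.83) → (212.95,16.37) → (220.15,11.13) → (229.05,11.13) → (236.25,16.37) → (239.00,24.83) (closed)

[2] `<polygon>` regular polygon, #0000ff→score S558 F1654: (315.92,56.37) → (326.81,70.26) → (344.46,70.39) → (355.57,56.68) → (351.78,39.44) → (335.94,31.66) → (319.98,39.19) → (315.92,56.37) (closed)

[3] `<path>` quadratic bezier, #0000ff→score S558 F1654: (46.21,41.39) → (61.94,37.04) → (78.90,37.90) → (97.09,43.97) → (116.49,55.24) → (137.13,71.73)

[4] `<polyline>` line segment, #0000ff→score S558 F1654: (347.39,72.81) → (364.90,53.70)

[5] `<path>` regular polygon, #0000ff→score S558 F1654: (272.36,11.61) → (271.95,35.02) → (294.09,42.65) → (308.19,23.95) → (294.76,4.77) → (272.36,11.61) (closed)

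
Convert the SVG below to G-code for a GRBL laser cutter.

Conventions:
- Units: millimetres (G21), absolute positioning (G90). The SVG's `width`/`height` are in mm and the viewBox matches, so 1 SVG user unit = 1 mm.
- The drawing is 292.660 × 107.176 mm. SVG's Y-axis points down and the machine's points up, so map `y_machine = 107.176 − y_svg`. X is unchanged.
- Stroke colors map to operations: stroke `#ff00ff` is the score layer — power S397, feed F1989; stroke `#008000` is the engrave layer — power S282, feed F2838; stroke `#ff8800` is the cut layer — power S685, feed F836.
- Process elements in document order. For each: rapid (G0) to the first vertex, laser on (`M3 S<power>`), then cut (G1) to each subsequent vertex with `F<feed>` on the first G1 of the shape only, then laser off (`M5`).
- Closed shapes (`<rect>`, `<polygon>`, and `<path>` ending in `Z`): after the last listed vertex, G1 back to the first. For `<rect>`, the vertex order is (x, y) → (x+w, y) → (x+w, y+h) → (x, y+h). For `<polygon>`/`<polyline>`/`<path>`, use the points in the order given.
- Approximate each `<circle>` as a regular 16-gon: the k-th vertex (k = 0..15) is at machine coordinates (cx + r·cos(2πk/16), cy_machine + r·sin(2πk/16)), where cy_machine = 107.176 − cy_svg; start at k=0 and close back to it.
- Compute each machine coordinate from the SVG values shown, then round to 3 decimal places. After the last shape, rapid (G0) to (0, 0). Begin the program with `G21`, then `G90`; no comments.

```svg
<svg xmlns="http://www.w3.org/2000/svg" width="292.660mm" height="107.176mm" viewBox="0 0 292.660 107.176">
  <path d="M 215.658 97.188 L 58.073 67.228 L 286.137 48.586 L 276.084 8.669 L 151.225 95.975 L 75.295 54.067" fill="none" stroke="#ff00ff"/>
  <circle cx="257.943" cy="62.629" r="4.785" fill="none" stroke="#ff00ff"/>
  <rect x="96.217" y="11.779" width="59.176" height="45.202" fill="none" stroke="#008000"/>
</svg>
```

G21
G90
G0 X215.658 Y9.988
M3 S397
G1 X58.073 Y39.948 F1989
G1 X286.137 Y58.590
G1 X276.084 Y98.507
G1 X151.225 Y11.201
G1 X75.295 Y53.109
M5
G0 X262.728 Y44.547
M3 S397
G1 X262.364 Y46.378 F1989
G1 X261.327 Y47.931
G1 X259.774 Y48.968
G1 X257.943 Y49.332
G1 X256.112 Y48.968
G1 X254.559 Y47.931
G1 X253.522 Y46.378
G1 X253.158 Y44.547
G1 X253.522 Y42.716
G1 X254.559 Y41.163
G1 X256.112 Y40.126
G1 X257.943 Y39.762
G1 X259.774 Y40.126
G1 X261.327 Y41.163
G1 X262.364 Y42.716
G1 X262.728 Y44.547
M5
G0 X96.217 Y95.397
M3 S282
G1 X155.393 Y95.397 F2838
G1 X155.393 Y50.195
G1 X96.217 Y50.195
G1 X96.217 Y95.397
M5
G0 X0.000 Y0.000

1 u = 1 mm; y_m = 107.176 − y.

[1] `<path>` open polyline, #ff00ff→score S397 F1989: (215.658,9.988) → (58.073,39.948) → (286.137,58.590) → (276.084,98.507) → (151.225,11.201) → (75.295,53.109)

[2] `<circle>` circle, #ff00ff→score S397 F1989: (262.728,44.547) → (262.364,46.378) → (261.327,47.931) → (259.774,48.968) → (257.943,49.332) → (256.112,48.968) → (254.559,47.931) → (253.522,46.378) → (253.158,44.547) → (253.522,42.716) → (254.559,41.163) → (256.112,40.126) → (257.943,39.762) → (259.774,40.126) → (261.327,41.163) → (262.364,42.716) → (262.728,44.547) (closed)

[3] `<rect>` rectangle, #008000→engrave S282 F2838: (96.217,95.397) → (155.393,95.397) → (155.393,50.195) → (96.217,50.195) → (96.217,95.397) (closed)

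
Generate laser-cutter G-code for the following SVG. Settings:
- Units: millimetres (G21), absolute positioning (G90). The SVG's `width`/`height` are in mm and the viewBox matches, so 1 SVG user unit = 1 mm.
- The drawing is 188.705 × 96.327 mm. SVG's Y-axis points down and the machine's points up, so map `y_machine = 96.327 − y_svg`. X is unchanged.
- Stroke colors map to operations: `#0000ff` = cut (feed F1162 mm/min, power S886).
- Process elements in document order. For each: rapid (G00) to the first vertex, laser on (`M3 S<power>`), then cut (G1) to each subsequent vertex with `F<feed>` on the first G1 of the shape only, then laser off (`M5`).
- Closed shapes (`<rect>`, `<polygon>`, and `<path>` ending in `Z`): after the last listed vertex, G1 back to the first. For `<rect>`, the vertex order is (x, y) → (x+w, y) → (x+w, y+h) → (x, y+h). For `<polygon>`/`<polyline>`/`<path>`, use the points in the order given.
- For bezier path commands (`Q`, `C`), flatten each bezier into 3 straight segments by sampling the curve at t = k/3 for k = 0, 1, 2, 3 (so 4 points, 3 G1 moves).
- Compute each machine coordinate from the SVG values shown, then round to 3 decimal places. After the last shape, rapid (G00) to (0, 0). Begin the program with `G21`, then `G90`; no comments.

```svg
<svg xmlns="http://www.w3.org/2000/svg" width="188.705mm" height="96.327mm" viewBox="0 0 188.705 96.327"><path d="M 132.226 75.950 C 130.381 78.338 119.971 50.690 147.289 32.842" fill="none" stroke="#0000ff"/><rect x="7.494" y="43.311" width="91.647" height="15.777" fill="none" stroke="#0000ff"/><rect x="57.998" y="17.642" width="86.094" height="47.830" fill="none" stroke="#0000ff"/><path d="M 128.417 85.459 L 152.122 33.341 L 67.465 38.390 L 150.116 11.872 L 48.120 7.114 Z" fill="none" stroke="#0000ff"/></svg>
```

G21
G90
G00 X132.226 Y20.377
M3 S886
G1 X129.241 Y26.526 F1162
G1 X130.832 Y43.846
G1 X147.289 Y63.485
M5
G00 X7.494 Y53.016
M3 S886
G1 X99.141 Y53.016 F1162
G1 X99.141 Y37.239
G1 X7.494 Y37.239
G1 X7.494 Y53.016
M5
G00 X57.998 Y78.685
M3 S886
G1 X144.092 Y78.685 F1162
G1 X144.092 Y30.855
G1 X57.998 Y30.855
G1 X57.998 Y78.685
M5
G00 X128.417 Y10.868
M3 S886
G1 X152.122 Y62.986 F1162
G1 X67.465 Y57.937
G1 X150.116 Y84.455
G1 X48.120 Y89.213
G1 X128.417 Y10.868
M5
G00 X0.000 Y0.000

1 u = 1 mm; y_m = 96.327 − y.

[1] `<path>` cubic bezier, #0000ff→cut S886 F1162: (132.226,20.377) → (129.241,26.526) → (130.832,43.846) → (147.289,63.485)

[2] `<rect>` rectangle, #0000ff→cut S886 F1162: (7.494,53.016) → (99.141,53.016) → (99.141,37.239) → (7.494,37.239) → (7.494,53.016) (closed)

[3] `<rect>` rectangle, #0000ff→cut S886 F1162: (57.998,78.685) → (144.092,78.685) → (144.092,30.855) → (57.998,30.855) → (57.998,78.685) (closed)

[4] `<path>` closed polygon, #0000ff→cut S886 F1162: (128.417,10.868) → (152.122,62.986) → (67.465,57.937) → (150.116,84.455) → (48.120,89.213) → (128.417,10.868) (closed)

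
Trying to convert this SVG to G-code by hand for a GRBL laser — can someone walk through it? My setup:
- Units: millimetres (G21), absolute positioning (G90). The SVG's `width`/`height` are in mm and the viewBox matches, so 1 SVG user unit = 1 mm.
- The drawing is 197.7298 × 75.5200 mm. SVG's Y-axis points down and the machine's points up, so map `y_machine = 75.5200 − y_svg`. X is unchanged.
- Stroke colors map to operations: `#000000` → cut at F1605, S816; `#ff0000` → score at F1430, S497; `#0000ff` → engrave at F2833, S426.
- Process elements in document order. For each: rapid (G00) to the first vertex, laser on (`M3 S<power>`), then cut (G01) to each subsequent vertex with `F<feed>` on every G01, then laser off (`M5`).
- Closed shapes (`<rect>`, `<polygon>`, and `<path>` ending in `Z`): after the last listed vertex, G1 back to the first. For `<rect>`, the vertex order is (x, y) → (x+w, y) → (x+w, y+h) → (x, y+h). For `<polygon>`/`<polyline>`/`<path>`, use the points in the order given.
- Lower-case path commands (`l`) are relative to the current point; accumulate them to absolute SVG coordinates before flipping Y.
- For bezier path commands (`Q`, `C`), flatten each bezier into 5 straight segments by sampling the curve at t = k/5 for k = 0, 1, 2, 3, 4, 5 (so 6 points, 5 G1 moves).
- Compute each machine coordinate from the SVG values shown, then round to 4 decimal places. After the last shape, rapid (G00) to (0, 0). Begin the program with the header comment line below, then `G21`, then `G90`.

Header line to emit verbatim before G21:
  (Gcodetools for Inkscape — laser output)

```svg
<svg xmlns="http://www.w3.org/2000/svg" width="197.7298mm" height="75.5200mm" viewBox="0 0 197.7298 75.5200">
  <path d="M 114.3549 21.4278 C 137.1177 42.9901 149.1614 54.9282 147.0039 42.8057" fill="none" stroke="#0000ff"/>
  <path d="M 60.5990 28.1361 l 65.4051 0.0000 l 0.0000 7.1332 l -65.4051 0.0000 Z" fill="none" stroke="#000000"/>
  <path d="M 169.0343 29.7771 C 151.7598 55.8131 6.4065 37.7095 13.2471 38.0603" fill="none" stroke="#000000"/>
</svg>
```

(Gcodetools for Inkscape — laser output)
G21
G90
G00 X114.3549 Y54.0922
M3 S426
G01 X126.6984 Y42.4252 F2833
G01 X136.3022 Y33.7610 F2833
G01 X142.9992 Y28.7925 F2833
G01 X146.6221 Y28.2126 F2833
G01 X147.0039 Y32.7143 F2833
M5
G00 X60.5990 Y47.3839
M3 S816
G01 X126.0041 Y47.3839 F1605
G01 X126.0041 Y40.2507 F1605
G01 X60.5990 Y40.2507 F1605
G01 X60.5990 Y47.3839 F1605
M5
G00 X169.0343 Y45.7429
M3 S816
G01 X145.5423 Y34.9173 F1605
G01 X104.7645 Y31.6807 F1605
G01 X60.1540 Y33.0286 F1605
G01 X25.1638 Y35.9564 F1605
G01 X13.2471 Y37.4597 F1605
M5
G00 X0.0000 Y0.0000

1 u = 1 mm; y_m = 75.5200 − y.

[1] `<path>` cubic bezier, #0000ff→engrave S426 F2833: (114.3549,54.0922) → (126.6984,42.4252) → (136.3022,33.7610) → (142.9992,28.7925) → (146.6221,28.2126) → (147.0039,32.7143)

[2] `<path>` rectangle, #000000→cut S816 F1605: (60.5990,47.3839) → (126.0041,47.3839) → (126.0041,40.2507) → (60.5990,40.2507) → (60.5990,47.3839) (closed)

[3] `<path>` cubic bezier, #000000→cut S816 F1605: (169.0343,45.7429) → (145.5423,34.9173) → (104.7645,31.6807) → (60.1540,33.0286) → (25.1638,35.9564) → (13.2471,37.4597)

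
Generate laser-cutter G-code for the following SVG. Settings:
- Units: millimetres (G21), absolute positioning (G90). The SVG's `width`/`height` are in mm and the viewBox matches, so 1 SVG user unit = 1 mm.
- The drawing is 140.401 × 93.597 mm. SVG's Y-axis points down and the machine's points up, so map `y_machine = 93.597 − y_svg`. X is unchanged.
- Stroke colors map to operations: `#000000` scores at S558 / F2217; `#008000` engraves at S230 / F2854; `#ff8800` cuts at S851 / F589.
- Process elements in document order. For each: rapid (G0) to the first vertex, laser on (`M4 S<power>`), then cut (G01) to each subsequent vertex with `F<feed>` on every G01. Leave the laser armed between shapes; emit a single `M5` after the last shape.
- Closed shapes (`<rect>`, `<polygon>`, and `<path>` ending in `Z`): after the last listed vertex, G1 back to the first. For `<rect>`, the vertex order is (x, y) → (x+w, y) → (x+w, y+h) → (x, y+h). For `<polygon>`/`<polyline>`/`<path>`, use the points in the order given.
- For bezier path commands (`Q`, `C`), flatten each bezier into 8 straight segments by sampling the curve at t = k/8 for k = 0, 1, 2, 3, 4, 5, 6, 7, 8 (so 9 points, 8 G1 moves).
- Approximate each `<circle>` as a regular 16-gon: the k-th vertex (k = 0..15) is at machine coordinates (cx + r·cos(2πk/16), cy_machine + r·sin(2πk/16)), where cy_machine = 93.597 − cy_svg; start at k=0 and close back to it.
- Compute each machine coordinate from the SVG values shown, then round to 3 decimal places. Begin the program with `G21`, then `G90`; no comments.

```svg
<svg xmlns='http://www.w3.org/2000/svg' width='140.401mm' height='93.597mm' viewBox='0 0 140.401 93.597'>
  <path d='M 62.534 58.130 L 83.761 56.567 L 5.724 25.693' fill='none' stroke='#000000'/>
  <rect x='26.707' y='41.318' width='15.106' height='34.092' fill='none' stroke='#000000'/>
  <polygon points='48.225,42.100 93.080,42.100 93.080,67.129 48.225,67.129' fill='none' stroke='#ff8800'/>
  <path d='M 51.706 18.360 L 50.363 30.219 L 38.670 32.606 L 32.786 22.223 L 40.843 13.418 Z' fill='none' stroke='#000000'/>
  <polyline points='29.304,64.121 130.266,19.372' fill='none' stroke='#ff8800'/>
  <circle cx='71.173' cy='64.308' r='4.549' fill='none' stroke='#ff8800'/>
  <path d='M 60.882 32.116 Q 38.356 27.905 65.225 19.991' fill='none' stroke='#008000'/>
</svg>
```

G21
G90
G0 X62.534 Y35.467
M4 S558
G01 X83.761 Y37.030 F2217
G01 X5.724 Y67.904 F2217
G0 X26.707 Y52.279
M4 S558
G01 X41.813 Y52.279 F2217
G01 X41.813 Y18.187 F2217
G01 X26.707 Y18.187 F2217
G01 X26.707 Y52.279 F2217
G0 X48.225 Y51.497
M4 S851
G01 X93.080 Y51.497 F589
G01 X93.080 Y26.468 F589
G01 X48.225 Y26.468 F589
G01 X48.225 Y51.497 F589
G0 X51.706 Y75.237
M4 S558
G01 X50.363 Y63.378 F2217
G01 X38.670 Y60.991 F2217
G01 X32.786 Y71.374 F2217
G01 X40.843 Y80.179 F2217
G01 X51.706 Y75.237 F2217
G0 X29.304 Y29.476
M4 S851
G01 X130.266 Y74.225 F589
G0 X75.722 Y29.289
M4 S851
G01 X75.376 Y31.030 F589
G01 X74.390 Y32.506 F589
G01 X72.914 Y33.492 F589
G01 X71.173 Y33.838 F589
G01 X69.432 Y33.492 F589
G01 X67.956 Y32.506 F589
G01 X66.970 Y31.030 F589
G01 X66.624 Y29.289 F589
G01 X66.970 Y27.548 F589
G01 X67.956 Y26.072 F589
G01 X69.432 Y25.086 F589
G01 X71.173 Y24.740 F589
G01 X72.914 Y25.086 F589
G01 X74.390 Y26.072 F589
G01 X75.376 Y27.548 F589
G01 X75.722 Y29.289 F589
G0 X60.882 Y61.481
M4 S230
G01 X56.022 Y62.592 F2854
G01 X52.706 Y63.818 F2854
G01 X50.934 Y65.160 F2854
G01 X50.705 Y66.618 F2854
G01 X52.019 Y68.191 F2854
G01 X54.878 Y69.880 F2854
G01 X59.280 Y71.685 F2854
G01 X65.225 Y73.606 F2854
M5

1 u = 1 mm; y_m = 93.597 − y.

[1] `<path>` open polyline, #000000→score S558 F2217: (62.534,35.467) → (83.761,37.030) → (5.724,67.904)

[2] `<rect>` rectangle, #000000→score S558 F2217: (26.707,52.279) → (41.813,52.279) → (41.813,18.187) → (26.707,18.187) → (26.707,52.279) (closed)

[3] `<polygon>` rectangle, #ff8800→cut S851 F589: (48.225,51.497) → (93.080,51.497) → (93.080,26.468) → (48.225,26.468) → (48.225,51.497) (closed)

[4] `<path>` regular polygon, #000000→score S558 F2217: (51.706,75.237) → (50.363,63.378) → (38.670,60.991) → (32.786,71.374) → (40.843,80.179) → (51.706,75.237) (closed)

[5] `<polyline>` line segment, #ff8800→cut S851 F589: (29.304,29.476) → (130.266,74.225)

[6] `<circle>` circle, #ff8800→cut S851 F589: (75.722,29.289) → (75.376,31.030) → (74.390,32.506) → (72.914,33.492) → (71.173,33.838) → (69.432,33.492) → (67.956,32.506) → (66.970,31.030) → (66.624,29.289) → (66.970,27.548) → (67.956,26.072) → (69.432,25.086) → (71.173,24.740) → (72.914,25.086) → (74.390,26.072) → (75.376,27.548) → (75.722,29.289) (closed)

[7] `<path>` quadratic bezier, #008000→engrave S230 F2854: (60.882,61.481) → (56.022,62.592) → (52.706,63.818) → (50.934,65.160) → (50.705,66.618) → (52.019,68.191) → (54.878,69.880) → (59.280,71.685) → (65.225,73.606)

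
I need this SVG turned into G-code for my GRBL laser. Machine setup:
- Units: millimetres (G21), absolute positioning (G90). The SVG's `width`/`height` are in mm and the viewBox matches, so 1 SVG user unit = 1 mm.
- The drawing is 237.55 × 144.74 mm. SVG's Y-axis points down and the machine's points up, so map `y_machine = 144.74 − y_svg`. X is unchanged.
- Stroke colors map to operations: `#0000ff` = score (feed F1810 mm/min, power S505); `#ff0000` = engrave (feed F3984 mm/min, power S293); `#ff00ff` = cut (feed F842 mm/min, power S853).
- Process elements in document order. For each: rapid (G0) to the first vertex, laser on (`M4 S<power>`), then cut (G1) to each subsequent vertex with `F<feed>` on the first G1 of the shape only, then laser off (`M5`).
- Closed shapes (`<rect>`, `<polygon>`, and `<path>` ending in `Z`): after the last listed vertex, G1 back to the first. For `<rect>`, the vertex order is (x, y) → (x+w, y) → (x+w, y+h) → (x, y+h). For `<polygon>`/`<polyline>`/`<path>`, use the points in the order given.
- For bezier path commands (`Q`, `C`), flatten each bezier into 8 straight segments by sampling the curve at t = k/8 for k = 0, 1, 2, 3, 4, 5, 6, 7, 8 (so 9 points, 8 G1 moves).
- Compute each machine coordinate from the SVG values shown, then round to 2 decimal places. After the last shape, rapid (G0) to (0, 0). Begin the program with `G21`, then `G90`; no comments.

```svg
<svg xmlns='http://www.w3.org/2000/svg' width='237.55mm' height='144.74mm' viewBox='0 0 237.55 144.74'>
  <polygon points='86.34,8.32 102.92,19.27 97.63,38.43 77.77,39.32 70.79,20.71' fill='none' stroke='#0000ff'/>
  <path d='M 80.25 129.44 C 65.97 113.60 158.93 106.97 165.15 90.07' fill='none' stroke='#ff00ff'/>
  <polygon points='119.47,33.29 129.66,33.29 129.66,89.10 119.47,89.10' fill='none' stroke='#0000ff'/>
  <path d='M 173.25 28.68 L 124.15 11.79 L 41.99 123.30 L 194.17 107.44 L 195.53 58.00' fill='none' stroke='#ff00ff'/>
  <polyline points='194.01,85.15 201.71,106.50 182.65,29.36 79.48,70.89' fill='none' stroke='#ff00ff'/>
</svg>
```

G21
G90
G0 X86.34 Y136.42
M4 S505
G1 X102.92 Y125.47 F1810
G1 X97.63 Y106.31
G1 X77.77 Y105.42
G1 X70.79 Y124.03
G1 X86.34 Y136.42
M5
G0 X80.25 Y15.30
M4 S853
G1 X79.54 Y20.85 F842
G1 X86.62 Y25.76
G1 X99.20 Y30.26
G1 X115.01 Y34.59
G1 X131.79 Y38.96
G1 X147.25 Y43.62
G1 X159.13 Y48.78
G1 X165.15 Y54.67
M5
G0 X119.47 Y111.45
M4 S505
G1 X129.66 Y111.45 F1810
G1 X129.66 Y55.64
G1 X119.47 Y55.64
G1 X119.47 Y111.45
M5
G0 X173.25 Y116.06
M4 S853
G1 X124.15 Y132.95 F842
G1 X41.99 Y21.44
G1 X194.17 Y37.30
G1 X195.53 Y86.74
M5
G0 X194.01 Y59.59
M4 S853
G1 X201.71 Y38.24 F842
G1 X182.65 Y115.38
G1 X79.48 Y73.85
M5
G0 X0.00 Y0.00

1 u = 1 mm; y_m = 144.74 − y.

[1] `<polygon>` regular polygon, #0000ff→score S505 F1810: (86.34,136.42) → (102.92,125.47) → (97.63,106.31) → (77.77,105.42) → (70.79,124.03) → (86.34,136.42) (closed)

[2] `<path>` cubic bezier, #ff00ff→cut S853 F842: (80.25,15.30) → (79.54,20.85) → (86.62,25.76) → (99.20,30.26) → (115.01,34.59) → (131.79,38.96) → (147.25,43.62) → (159.13,48.78) → (165.15,54.67)

[3] `<polygon>` rectangle, #0000ff→score S505 F1810: (119.47,111.45) → (129.66,111.45) → (129.66,55.64) → (119.47,55.64) → (119.47,111.45) (closed)

[4] `<path>` open polyline, #ff00ff→cut S853 F842: (173.25,116.06) → (124.15,132.95) → (41.99,21.44) → (194.17,37.30) → (195.53,86.74)

[5] `<polyline>` open polyline, #ff00ff→cut S853 F842: (194.01,59.59) → (201.71,38.24) → (182.65,115.38) → (79.48,73.85)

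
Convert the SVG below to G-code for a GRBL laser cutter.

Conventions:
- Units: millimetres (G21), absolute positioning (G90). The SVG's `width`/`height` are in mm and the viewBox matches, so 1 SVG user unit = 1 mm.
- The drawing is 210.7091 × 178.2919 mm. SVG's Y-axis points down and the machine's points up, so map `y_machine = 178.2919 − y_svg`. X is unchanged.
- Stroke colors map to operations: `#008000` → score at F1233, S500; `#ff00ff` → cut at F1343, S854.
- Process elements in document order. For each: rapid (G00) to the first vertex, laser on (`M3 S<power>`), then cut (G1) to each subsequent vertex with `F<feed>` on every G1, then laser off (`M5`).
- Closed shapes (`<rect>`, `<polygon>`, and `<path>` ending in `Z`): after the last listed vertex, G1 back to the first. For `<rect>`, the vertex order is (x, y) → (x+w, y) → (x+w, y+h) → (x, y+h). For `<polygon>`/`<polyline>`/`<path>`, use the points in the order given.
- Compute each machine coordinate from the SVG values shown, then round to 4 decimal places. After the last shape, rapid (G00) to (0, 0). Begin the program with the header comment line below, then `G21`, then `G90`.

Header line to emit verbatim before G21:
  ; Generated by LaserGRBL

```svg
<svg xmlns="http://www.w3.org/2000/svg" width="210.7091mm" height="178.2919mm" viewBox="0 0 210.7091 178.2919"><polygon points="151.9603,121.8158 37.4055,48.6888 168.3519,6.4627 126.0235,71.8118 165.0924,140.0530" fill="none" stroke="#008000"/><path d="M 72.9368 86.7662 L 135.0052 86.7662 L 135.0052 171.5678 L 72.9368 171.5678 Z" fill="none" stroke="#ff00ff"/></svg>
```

; Generated by LaserGRBL
G21
G90
G00 X151.9603 Y56.4761
M3 S500
G1 X37.4055 Y129.6031 F1233
G1 X168.3519 Y171.8292 F1233
G1 X126.0235 Y106.4801 F1233
G1 X165.0924 Y38.2389 F1233
G1 X151.9603 Y56.4761 F1233
M5
G00 X72.9368 Y91.5257
M3 S854
G1 X135.0052 Y91.5257 F1343
G1 X135.0052 Y6.7241 F1343
G1 X72.9368 Y6.7241 F1343
G1 X72.9368 Y91.5257 F1343
M5
G00 X0.0000 Y0.0000

Since the viewBox matches the mm dimensions, user units are millimetres directly. The only transform is the Y-flip y_m = 178.2919 − y_svg.

Shape 1 is a closed polygon drawn with `<polygon>`. Its stroke #008000 means score at S500, F1233. After flipping Y the toolpath is (151.9603,56.4761) → (37.4055,129.6031) → (168.3519,171.8292) → (126.0235,106.4801) → (165.0924,38.2389) → (151.9603,56.4761), returning to the start.

Shape 2 is a rectangle drawn with `<path>`. Its stroke #ff00ff means cut at S854, F1343. After flipping Y the toolpath is (72.9368,91.5257) → (135.0052,91.5257) → (135.0052,6.7241) → (72.9368,6.7241) → (72.9368,91.5257), returning to the start.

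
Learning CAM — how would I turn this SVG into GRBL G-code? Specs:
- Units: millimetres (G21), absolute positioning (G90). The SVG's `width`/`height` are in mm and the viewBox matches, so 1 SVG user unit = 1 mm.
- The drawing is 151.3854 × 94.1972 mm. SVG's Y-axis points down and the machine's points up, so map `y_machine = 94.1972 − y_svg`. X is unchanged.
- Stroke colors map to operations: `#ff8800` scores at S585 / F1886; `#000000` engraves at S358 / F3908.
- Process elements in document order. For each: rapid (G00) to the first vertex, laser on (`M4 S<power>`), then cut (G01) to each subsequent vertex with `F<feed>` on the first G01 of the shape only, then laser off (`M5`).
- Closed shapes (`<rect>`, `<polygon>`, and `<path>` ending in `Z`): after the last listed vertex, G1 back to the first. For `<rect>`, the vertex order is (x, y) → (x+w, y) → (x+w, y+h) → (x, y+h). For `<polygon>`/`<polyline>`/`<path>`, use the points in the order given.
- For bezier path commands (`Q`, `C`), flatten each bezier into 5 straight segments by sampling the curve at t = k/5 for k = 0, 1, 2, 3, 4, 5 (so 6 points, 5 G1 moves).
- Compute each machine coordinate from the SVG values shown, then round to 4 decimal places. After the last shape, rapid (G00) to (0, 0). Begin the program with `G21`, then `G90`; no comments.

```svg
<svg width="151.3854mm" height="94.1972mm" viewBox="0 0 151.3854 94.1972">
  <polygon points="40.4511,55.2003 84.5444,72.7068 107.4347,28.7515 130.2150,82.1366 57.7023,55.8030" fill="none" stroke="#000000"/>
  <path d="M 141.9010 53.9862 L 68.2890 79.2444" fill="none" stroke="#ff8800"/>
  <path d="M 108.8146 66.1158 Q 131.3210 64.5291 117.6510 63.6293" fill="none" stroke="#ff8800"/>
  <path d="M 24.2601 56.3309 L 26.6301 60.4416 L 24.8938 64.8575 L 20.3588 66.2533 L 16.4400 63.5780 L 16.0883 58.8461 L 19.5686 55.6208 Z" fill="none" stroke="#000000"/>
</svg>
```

G21
G90
G00 X40.4511 Y38.9969
M4 S358
G01 X84.5444 Y21.4904 F3908
G01 X107.4347 Y65.4457
G01 X130.2150 Y12.0606
G01 X57.7023 Y38.3942
G01 X40.4511 Y38.9969
M5
G00 X141.9010 Y40.2110
M4 S585
G01 X68.2890 Y14.9528 F1886
M5
G00 X108.8146 Y28.0814
M4 S585
G01 X116.3701 Y28.6886 F1886
G01 X121.0315 Y29.2409
G01 X122.7988 Y29.7382
G01 X121.6719 Y30.1805
G01 X117.6510 Y30.5679
M5
G00 X24.2601 Y37.8663
M4 S358
G01 X26.6301 Y33.7556 F3908
G01 X24.8938 Y29.3397
G01 X20.3588 Y27.9439
G01 X16.4400 Y30.6192
G01 X16.0883 Y35.3511
G01 X19.5686 Y38.5764
G01 X24.2601 Y37.8663
M5
G00 X0.0000 Y0.0000

1 u = 1 mm; y_m = 94.1972 − y.

[1] `<polygon>` closed polygon, #000000→engrave S358 F3908: (40.4511,38.9969) → (84.5444,21.4904) → (107.4347,65.4457) → (130.2150,12.0606) → (57.7023,38.3942) → (40.4511,38.9969) (closed)

[2] `<path>` line segment, #ff8800→score S585 F1886: (141.9010,40.2110) → (68.2890,14.9528)

[3] `<path>` quadratic bezier, #ff8800→score S585 F1886: (108.8146,28.0814) → (116.3701,28.6886) → (121.0315,29.2409) → (122.7988,29.7382) → (121.6719,30.1805) → (117.6510,30.5679)

[4] `<path>` regular polygon, #000000→engrave S358 F3908: (24.2601,37.8663) → (26.6301,33.7556) → (24.8938,29.3397) → (20.3588,27.9439) → (16.4400,30.6192) → (16.0883,35.3511) → (19.5686,38.5764) → (24.2601,37.8663) (closed)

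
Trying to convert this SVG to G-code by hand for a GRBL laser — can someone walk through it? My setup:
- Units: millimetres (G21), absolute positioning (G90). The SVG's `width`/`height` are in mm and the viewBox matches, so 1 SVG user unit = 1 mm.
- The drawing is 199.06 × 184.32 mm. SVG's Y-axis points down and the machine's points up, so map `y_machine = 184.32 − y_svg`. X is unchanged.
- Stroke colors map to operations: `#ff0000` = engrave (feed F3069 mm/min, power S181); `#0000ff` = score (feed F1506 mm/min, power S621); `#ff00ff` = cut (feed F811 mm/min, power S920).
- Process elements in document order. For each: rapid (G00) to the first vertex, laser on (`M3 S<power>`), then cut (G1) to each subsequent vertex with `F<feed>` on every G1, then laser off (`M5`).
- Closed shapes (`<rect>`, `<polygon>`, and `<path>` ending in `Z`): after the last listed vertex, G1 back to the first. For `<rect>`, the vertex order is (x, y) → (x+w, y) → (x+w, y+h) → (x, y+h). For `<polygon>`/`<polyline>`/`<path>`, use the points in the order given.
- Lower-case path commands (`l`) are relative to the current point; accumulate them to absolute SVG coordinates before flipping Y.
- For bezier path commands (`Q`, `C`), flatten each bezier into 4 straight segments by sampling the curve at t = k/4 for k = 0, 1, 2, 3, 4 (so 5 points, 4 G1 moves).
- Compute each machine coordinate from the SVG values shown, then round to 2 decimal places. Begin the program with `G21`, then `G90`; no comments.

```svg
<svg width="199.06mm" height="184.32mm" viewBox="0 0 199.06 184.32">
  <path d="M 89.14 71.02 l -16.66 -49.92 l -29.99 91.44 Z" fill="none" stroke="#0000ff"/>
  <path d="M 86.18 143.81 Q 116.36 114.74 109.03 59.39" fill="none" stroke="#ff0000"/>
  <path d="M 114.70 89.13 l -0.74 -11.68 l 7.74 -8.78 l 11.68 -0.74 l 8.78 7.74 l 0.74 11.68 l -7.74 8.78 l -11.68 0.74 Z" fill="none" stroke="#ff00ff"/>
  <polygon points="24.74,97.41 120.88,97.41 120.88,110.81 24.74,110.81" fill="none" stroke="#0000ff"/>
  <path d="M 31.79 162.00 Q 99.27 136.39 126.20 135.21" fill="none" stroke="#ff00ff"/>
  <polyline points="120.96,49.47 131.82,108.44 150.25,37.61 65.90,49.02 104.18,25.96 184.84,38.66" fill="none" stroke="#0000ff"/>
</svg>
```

1 u = 1 mm; y_m = 184.32 − y.

[1] `<path>` closed polygon, #0000ff→score S621 F1506: (89.14,113.30) → (72.48,163.22) → (42.49,71.78) → (89.14,113.30) (closed)

[2] `<path>` quadratic bezier, #ff0000→engrave S181 F3069: (86.18,40.51) → (98.93,56.69) → (106.98,76.15) → (110.35,98.90) → (109.03,124.93)

[3] `<path>` regular polygon, #ff00ff→cut S920 F811: (114.70,95.19) → (113.96,106.87) → (121.70,115.65) → (133.38,116.39) → (142.16,108.65) → (142.90,96.97) → (135.16,88.19) → (123.48,87.45) → (114.70,95.19) (closed)

[4] `<polygon>` rectangle, #0000ff→score S621 F1506: (24.74,86.91) → (120.88,86.91) → (120.88,73.51) → (24.74,73.51) → (24.74,86.91) (closed)

[5] `<path>` quadratic bezier, #ff00ff→cut S920 F811: (31.79,22.32) → (63.00,33.60) → (89.13,41.82) → (110.20,46.99) → (126.20,49.11)

[6] `<polyline>` open polyline, #0000ff→score S621 F1506: (120.96,134.85) → (131.82,75.88) → (150.25,146.71) → (65.90,135.30) → (104.18,158.36) → (184.84,145.66)

G21
G90
G00 X89.14 Y113.30
M3 S621
G1 X72.48 Y163.22 F1506
G1 X42.49 Y71.78 F1506
G1 X89.14 Y113.30 F1506
M5
G00 X86.18 Y40.51
M3 S181
G1 X98.93 Y56.69 F3069
G1 X106.98 Y76.15 F3069
G1 X110.35 Y98.90 F3069
G1 X109.03 Y124.93 F3069
M5
G00 X114.70 Y95.19
M3 S920
G1 X113.96 Y106.87 F811
G1 X121.70 Y115.65 F811
G1 X133.38 Y116.39 F811
G1 X142.16 Y108.65 F811
G1 X142.90 Y96.97 F811
G1 X135.16 Y88.19 F811
G1 X123.48 Y87.45 F811
G1 X114.70 Y95.19 F811
M5
G00 X24.74 Y86.91
M3 S621
G1 X120.88 Y86.91 F1506
G1 X120.88 Y73.51 F1506
G1 X24.74 Y73.51 F1506
G1 X24.74 Y86.91 F1506
M5
G00 X31.79 Y22.32
M3 S920
G1 X63.00 Y33.60 F811
G1 X89.13 Y41.82 F811
G1 X110.20 Y46.99 F811
G1 X126.20 Y49.11 F811
M5
G00 X120.96 Y134.85
M3 S621
G1 X131.82 Y75.88 F1506
G1 X150.25 Y146.71 F1506
G1 X65.90 Y135.30 F1506
G1 X104.18 Y158.36 F1506
G1 X184.84 Y145.66 F1506
M5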